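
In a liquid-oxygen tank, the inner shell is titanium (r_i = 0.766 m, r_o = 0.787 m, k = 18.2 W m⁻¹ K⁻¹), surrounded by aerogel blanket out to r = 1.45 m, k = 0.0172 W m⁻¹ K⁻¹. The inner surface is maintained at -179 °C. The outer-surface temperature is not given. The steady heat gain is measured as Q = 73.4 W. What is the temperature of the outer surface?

Sum the resistances:
  R_titanium = (1/0.766 − 1/0.787)/(4πk) = 0.03483/(4π·18.2) = 1.523×10^-4 K/W
  R_aerogel blanket = (1/0.787 − 1/1.45)/(4πk) = 0.5810/(4π·0.0172) = 2.688 K/W
ΣR = 2.688 K/W
ΔT = Q·ΣR = 73.4 × 2.688 = 197.3 K
Heat flows inward, so T_out = T_in + ΔT = -179 + 197.3 = 18.3 °C

T_out = 18.3 °C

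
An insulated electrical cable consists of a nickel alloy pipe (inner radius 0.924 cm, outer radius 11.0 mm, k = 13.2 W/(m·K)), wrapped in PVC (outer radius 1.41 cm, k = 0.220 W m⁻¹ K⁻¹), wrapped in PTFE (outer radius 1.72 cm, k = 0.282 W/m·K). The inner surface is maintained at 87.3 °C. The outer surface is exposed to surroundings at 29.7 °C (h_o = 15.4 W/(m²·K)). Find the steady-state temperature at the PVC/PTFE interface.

Resistance network (inner→outer):
  R'_nickel alloy = ln(0.0110/0.00924)/(2πk) = 0.1744/(2π·13.2) = 0.002102 m·K/W
  R'_PVC = ln(0.0141/0.0110)/(2πk) = 0.2483/(2π·0.220) = 0.1796 m·K/W
  R'_PTFE = ln(0.0172/0.0141)/(2πk) = 0.1987/(2π·0.282) = 0.1122 m·K/W
  R'_conv,out = 1/(2πr h) = 1/(2π·0.0172·15.4) = 0.6009 m·K/W
ΣR = 0.002102 + 0.1796 + 0.1122 + 0.6009 = 0.8948 m·K/W
Q' = ΔT/ΣR = (87.3 °C − 29.7 °C)/0.8948 = 64.37 W/m
From the inner boundary to the PVC/PTFE interface, ΣR_partial = 0.1817 m·K/W.
T_interface = T_in − Q'·ΣR_partial = 87.3 °C − (64.37)(0.1817) = 75.6 °C

T = 75.6 °C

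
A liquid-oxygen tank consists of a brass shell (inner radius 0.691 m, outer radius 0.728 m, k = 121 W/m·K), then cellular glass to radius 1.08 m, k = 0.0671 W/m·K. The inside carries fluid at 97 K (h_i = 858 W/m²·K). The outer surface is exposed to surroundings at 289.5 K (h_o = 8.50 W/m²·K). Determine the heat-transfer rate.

Series thermal resistances, inner to outer:
  R_conv,in = 1/(4πr²h) = 1/(4π·0.691²·858) = 1.942×10^-4 K/W
  R_brass = (1/0.691 − 1/0.728)/(4πk) = 0.07355/(4π·121) = 4.837×10^-5 K/W
  R_cellular glass = (1/0.728 − 1/1.08)/(4πk) = 0.4477/(4π·0.0671) = 0.5310 K/W
  R_conv,out = 1/(4πr²h) = 1/(4π·1.08²·8.50) = 0.008026 K/W
ΣR = 1.942×10^-4 + 4.837×10^-5 + 0.5310 + 0.008026 = 0.5393 K/W
Q = ΔT/ΣR = (97 K − 289.5 K)/0.5393 = -357 W
(Negative Q ⇒ heat flows inward; heat gain = 357 W.)

Q = 357 W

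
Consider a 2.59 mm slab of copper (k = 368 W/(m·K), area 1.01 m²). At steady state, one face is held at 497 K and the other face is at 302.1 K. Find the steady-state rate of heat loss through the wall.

Q = kA·ΔT/L = 368 × 1.01 × |497 K − 302.1 K| / 0.00259 = 2.80×10^7 W

Q = 2.80×10^7 W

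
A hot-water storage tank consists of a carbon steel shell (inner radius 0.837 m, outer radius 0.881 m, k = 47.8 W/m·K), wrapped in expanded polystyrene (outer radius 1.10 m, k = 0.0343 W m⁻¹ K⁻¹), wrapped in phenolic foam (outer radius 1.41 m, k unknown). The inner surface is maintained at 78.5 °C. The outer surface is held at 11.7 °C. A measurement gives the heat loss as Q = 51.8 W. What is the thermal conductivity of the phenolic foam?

ΣR = ΔT/Q = |78.5 − 11.7|/51.8 = 1.290 K/W
Known resistances:
  R_carbon steel = (1/0.837 − 1/0.881)/(4πk) = 0.05967/(4π·47.8) = 9.934×10^-5 K/W
  R_expanded polystyrene = (1/0.881 − 1/1.10)/(4πk) = 0.2260/(4π·0.0343) = 0.5243 K/W
R_phenolic foam = ΣR − ΣR_known = 1.290 − 0.5244 = 0.7656 K/W
(1/r₁−1/r₂)/(4πk) = 0.7656 ⇒ k = 0.1999/(4π·0.7656) = 0.0208 W/m·K

k = 0.0208 W/m·K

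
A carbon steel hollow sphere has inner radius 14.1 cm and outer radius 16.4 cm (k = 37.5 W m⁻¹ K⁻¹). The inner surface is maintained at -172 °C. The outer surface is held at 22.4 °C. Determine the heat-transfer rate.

Q = 4πk·ΔT/(1/r₁ − 1/r₂) = 4π × 37.5 × 194.4 / (1/0.141 − 1/0.164) = 92100 W

Q = 92.1 kW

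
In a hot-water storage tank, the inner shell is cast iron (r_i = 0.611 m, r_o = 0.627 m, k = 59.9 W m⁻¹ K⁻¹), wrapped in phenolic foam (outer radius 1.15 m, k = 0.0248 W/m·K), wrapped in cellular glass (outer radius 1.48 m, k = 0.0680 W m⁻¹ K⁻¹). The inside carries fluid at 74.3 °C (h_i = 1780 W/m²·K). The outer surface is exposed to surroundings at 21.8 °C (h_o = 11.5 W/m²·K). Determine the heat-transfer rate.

Q = 20.5 W

Resistance network (inner→outer):
  R_conv,in = 1/(4πr²h) = 1/(4π·0.611²·1780) = 1.198×10^-4 K/W
  R_cast iron = (1/0.611 − 1/0.627)/(4πk) = 0.04176/(4π·59.9) = 5.548×10^-5 K/W
  R_phenolic foam = (1/0.627 − 1/1.15)/(4πk) = 0.7253/(4π·0.0248) = 2.327 K/W
  R_cellular glass = (1/1.15 − 1/1.48)/(4πk) = 0.1939/(4π·0.0680) = 0.2269 K/W
  R_conv,out = 1/(4πr²h) = 1/(4π·1.48²·11.5) = 0.003159 K/W
ΣR = 1.198×10^-4 + 5.548×10^-5 + 2.327 + 0.2269 + 0.003159 = 2.557 K/W
Q = ΔT/ΣR = (74.3 °C − 21.8 °C)/2.557 = 20.5 W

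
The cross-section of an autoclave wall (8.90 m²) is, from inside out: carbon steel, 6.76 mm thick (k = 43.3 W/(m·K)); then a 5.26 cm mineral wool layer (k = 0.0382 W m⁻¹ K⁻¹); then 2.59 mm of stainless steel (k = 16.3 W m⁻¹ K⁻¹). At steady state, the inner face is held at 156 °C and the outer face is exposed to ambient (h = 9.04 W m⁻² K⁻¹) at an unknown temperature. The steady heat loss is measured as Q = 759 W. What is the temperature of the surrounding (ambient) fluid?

Sum the resistances:
  R_carbon steel = L/(kA) = 0.00676/(43.3·8.90) = 1.754×10^-5 K/W
  R_mineral wool = L/(kA) = 0.0526/(0.0382·8.90) = 0.1547 K/W
  R_stainless steel = L/(kA) = 0.00259/(16.3·8.90) = 1.785×10^-5 K/W
  R_conv,out = 1/(hA) = 1/(9.04·8.90) = 0.01243 K/W
ΣR = 0.1672 K/W
ΔT = Q·ΣR = 759 × 0.1672 = 126.9 K
Heat flows outward, so T_out = T_in − ΔT = 156 − 126.9 = 29.1 °C

T_out = 29.1 °C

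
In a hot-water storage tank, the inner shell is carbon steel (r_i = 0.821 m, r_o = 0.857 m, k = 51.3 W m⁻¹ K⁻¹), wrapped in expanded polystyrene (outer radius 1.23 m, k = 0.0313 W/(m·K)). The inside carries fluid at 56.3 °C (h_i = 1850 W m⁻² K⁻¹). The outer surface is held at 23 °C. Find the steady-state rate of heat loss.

Q = 37.0 W

Resistance network (inner→outer):
  R_conv,in = 1/(4πr²h) = 1/(4π·0.821²·1850) = 6.382×10^-5 K/W
  R_carbon steel = (1/0.821 − 1/0.857)/(4πk) = 0.05117/(4π·51.3) = 7.937×10^-5 K/W
  R_expanded polystyrene = (1/0.857 − 1/1.23)/(4πk) = 0.3539/(4π·0.0313) = 0.8996 K/W
ΣR = 6.382×10^-5 + 7.937×10^-5 + 0.8996 = 0.8997 K/W
Q = ΔT/ΣR = (56.3 °C − 23 °C)/0.8997 = 37.0 W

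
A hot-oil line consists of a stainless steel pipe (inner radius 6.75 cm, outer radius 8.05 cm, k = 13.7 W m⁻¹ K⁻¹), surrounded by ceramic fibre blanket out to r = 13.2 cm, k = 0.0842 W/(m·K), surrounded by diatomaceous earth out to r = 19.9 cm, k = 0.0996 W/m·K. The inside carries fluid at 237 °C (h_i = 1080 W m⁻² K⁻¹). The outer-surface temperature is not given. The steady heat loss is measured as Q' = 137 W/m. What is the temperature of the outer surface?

Sum the resistances:
  R'_conv,in = 1/(2πr h) = 1/(2π·0.0675·1080) = 0.002183 m·K/W
  R'_stainless steel = ln(0.0805/0.0675)/(2πk) = 0.1761/(2π·13.7) = 0.002046 m·K/W
  R'_ceramic fibre blanket = ln(0.132/0.0805)/(2πk) = 0.4945/(2π·0.0842) = 0.9348 m·K/W
  R'_diatomaceous earth = ln(0.199/0.132)/(2πk) = 0.4105/(2π·0.0996) = 0.6560 m·K/W
ΣR = 1.595 m·K/W
ΔT = Q'·ΣR = 137 × 1.595 = 218.5 K
Heat flows outward, so T_out = T_in − ΔT = 237 − 218.5 = 18.5 °C

T_out = 18.5 °C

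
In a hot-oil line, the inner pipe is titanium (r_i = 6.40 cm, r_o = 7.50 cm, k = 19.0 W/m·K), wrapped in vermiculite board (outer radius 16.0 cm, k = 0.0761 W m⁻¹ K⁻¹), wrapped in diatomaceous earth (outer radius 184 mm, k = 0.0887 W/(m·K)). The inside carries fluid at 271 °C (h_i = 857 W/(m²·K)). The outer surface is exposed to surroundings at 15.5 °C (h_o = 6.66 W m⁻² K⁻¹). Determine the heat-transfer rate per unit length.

Treat each layer as a resistance in series:
  R'_conv,in = 1/(2πr h) = 1/(2π·0.0640·857) = 0.002902 m·K/W
  R'_titanium = ln(0.0750/0.0640)/(2πk) = 0.1586/(2π·19.0) = 0.001329 m·K/W
  R'_vermiculite board = ln(0.160/0.0750)/(2πk) = 0.7577/(2π·0.0761) = 1.585 m·K/W
  R'_diatomaceous earth = ln(0.184/0.160)/(2πk) = 0.1398/(2π·0.0887) = 0.2508 m·K/W
  R'_conv,out = 1/(2πr h) = 1/(2π·0.184·6.66) = 0.1299 m·K/W
ΣR = 0.002902 + 0.001329 + 1.585 + 0.2508 + 0.1299 = 1.970 m·K/W
Q' = ΔT/ΣR = (271 °C − 15.5 °C)/1.970 = 130 W/m

Q' = 130 W/m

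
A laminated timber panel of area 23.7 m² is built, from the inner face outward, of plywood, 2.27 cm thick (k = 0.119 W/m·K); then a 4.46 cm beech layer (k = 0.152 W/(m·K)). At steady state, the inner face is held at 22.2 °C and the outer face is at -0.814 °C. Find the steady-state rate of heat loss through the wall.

Treat each layer as a resistance in series:
  R_plywood = L/(kA) = 0.0227/(0.119·23.7) = 0.008049 K/W
  R_beech = L/(kA) = 0.0446/(0.152·23.7) = 0.01238 K/W
ΣR = 0.008049 + 0.01238 = 0.02043 K/W
Q = ΔT/ΣR = (22.2 °C − -0.814 °C)/0.02043 = 1130 W

Q = 1130 W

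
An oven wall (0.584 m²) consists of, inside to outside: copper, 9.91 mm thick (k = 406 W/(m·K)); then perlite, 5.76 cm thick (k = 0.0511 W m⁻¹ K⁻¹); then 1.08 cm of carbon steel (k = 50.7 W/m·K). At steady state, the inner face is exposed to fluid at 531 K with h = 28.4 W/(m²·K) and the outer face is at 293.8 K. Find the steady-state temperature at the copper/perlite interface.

T = 524 K

Resistance network (inner→outer):
  R_conv,in = 1/(hA) = 1/(28.4·0.584) = 0.06029 K/W
  R_copper = L/(kA) = 0.00991/(406·0.584) = 4.180×10^-5 K/W
  R_perlite = L/(kA) = 0.0576/(0.0511·0.584) = 1.930 K/W
  R_carbon steel = L/(kA) = 0.0108/(50.7·0.584) = 3.648×10^-4 K/W
ΣR = 0.06029 + 4.180×10^-5 + 1.930 + 3.648×10^-4 = 1.991 K/W
Q = ΔT/ΣR = (531 K − 293.8 K)/1.991 = 119.1 W
From the inner boundary to the copper/perlite interface, ΣR_partial = 0.06033 K/W.
T_interface = T_in − Q·ΣR_partial = 531 K − (119.1)(0.06033) = 524 K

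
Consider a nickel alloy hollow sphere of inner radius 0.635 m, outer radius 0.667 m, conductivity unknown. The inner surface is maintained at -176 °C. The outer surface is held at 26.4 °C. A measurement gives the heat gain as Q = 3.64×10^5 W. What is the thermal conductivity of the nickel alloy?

k = 10.8 W/m·K

ΣR = ΔT/Q = |-176 − 26.4|/3.64×10^5 = 5.560×10^-4 K/W
(1/r₁−1/r₂)/(4πk) = 5.560×10^-4 ⇒ k = 0.07555/(4π·5.560×10^-4) = 10.8 W/m·K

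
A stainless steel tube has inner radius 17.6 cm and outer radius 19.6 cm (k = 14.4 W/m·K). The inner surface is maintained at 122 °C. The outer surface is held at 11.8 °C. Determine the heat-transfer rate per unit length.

Q' = 2πk·ΔT/ln(r₂/r₁) = 2π × 14.4 × 110.2 / ln(0.196/0.176) = 92600 W/m

Q' = 92600 W/m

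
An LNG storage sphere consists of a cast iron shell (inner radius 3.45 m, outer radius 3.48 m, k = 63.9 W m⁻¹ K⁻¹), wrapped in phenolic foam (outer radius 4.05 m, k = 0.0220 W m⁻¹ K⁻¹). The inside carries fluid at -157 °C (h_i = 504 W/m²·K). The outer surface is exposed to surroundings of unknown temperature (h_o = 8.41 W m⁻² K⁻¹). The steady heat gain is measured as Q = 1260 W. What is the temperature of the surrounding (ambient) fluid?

Sum the resistances:
  R_conv,in = 1/(4πr²h) = 1/(4π·3.45²·504) = 1.327×10^-5 K/W
  R_cast iron = (1/3.45 − 1/3.48)/(4πk) = 0.002499/(4π·63.9) = 3.112×10^-6 K/W
  R_phenolic foam = (1/3.48 − 1/4.05)/(4πk) = 0.04044/(4π·0.0220) = 0.1463 K/W
  R_conv,out = 1/(4πr²h) = 1/(4π·4.05²·8.41) = 5.769×10^-4 K/W
ΣR = 0.1469 K/W
ΔT = Q·ΣR = 1260 × 0.1469 = 185.1 K
Heat flows inward, so T_out = T_in + ΔT = -157 + 185.1 = 28.1 °C

T_out = 28.1 °C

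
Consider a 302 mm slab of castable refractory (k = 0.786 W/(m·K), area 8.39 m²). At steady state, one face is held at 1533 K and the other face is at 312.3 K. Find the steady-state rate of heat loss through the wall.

Q = 26700 W

Q = kA·ΔT/L = 0.786 × 8.39 × |1533 K − 312.3 K| / 0.302 = 26700 W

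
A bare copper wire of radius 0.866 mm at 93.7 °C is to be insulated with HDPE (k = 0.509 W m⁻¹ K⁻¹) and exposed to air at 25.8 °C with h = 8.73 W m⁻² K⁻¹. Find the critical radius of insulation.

r_cr = 5.83 cm

For a cylinder, r_cr = k_ins/h = 0.509/8.73 = 0.0583 m = 5.83 cm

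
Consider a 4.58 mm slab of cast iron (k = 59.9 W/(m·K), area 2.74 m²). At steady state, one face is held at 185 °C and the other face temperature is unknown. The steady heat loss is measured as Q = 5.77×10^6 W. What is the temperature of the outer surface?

T_out = 24.0 °C

Series resistances:
  R_cast iron = L/(kA) = 0.00458/(59.9·2.74) = 2.791×10^-5 K/W
ΣR = 2.791×10^-5 K/W
ΔT = Q·ΣR = 5.77×10^6 × 2.791×10^-5 = 161.0 K
Heat flows outward, so T_out = T_in − ΔT = 185 − 161.0 = 24.0 °C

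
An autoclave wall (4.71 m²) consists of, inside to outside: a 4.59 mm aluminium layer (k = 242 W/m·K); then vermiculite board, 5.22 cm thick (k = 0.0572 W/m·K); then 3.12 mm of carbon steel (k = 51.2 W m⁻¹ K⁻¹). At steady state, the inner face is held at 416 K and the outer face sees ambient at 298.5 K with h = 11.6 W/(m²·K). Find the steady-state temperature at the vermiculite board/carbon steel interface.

T = 308.6 K

Series thermal resistances, inner to outer:
  R_aluminium = L/(kA) = 0.00459/(242·4.71) = 4.027×10^-6 K/W
  R_vermiculite board = L/(kA) = 0.0522/(0.0572·4.71) = 0.1938 K/W
  R_carbon steel = L/(kA) = 0.00312/(51.2·4.71) = 1.294×10^-5 K/W
  R_conv,out = 1/(hA) = 1/(11.6·4.71) = 0.01830 K/W
ΣR = 4.027×10^-6 + 0.1938 + 1.294×10^-5 + 0.01830 = 0.2121 K/W
Q = ΔT/ΣR = (416 K − 298.5 K)/0.2121 = 554.0 W
From the inner boundary to the vermiculite board/carbon steel interface, ΣR_partial = 0.1938 K/W.
T_interface = T_in − Q·ΣR_partial = 416 K − (554.0)(0.1938) = 308.6 K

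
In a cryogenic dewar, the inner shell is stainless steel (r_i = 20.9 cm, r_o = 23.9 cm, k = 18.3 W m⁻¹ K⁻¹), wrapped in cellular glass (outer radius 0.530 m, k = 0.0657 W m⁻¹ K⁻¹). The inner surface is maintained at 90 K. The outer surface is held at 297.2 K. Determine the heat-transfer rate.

Series thermal resistances, inner to outer:
  R_stainless steel = (1/0.209 − 1/0.239)/(4πk) = 0.6006/(4π·18.3) = 0.002612 K/W
  R_cellular glass = (1/0.239 − 1/0.530)/(4πk) = 2.297/(4π·0.0657) = 2.783 K/W
ΣR = 0.002612 + 2.783 = 2.786 K/W
Q = ΔT/ΣR = (90 K − 297.2 K)/2.786 = -74.4 W
(Negative Q ⇒ heat flows inward; heat gain = 74.4 W.)

Q = 74.4 W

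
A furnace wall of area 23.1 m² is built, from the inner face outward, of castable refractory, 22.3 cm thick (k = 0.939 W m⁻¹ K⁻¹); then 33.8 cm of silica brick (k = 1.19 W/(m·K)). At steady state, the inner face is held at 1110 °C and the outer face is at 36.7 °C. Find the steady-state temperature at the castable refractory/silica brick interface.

Resistance network (inner→outer):
  R_castable refractory = L/(kA) = 0.223/(0.939·23.1) = 0.01028 K/W
  R_silica brick = L/(kA) = 0.338/(1.19·23.1) = 0.01230 K/W
ΣR = 0.01028 + 0.01230 = 0.02258 K/W
Q = ΔT/ΣR = (1110 °C − 36.7 °C)/0.02258 = 47530 W
From the inner boundary to the castable refractory/silica brick interface, ΣR_partial = 0.01028 K/W.
T_interface = T_in − Q·ΣR_partial = 1110 °C − (47530)(0.01028) = 621 °C

T = 621 °C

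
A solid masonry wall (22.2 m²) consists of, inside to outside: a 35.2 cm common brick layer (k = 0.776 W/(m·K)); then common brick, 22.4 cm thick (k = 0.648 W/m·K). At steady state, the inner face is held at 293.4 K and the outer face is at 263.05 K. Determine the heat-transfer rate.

Series thermal resistances, inner to outer:
  R_common brick = L/(kA) = 0.352/(0.776·22.2) = 0.02043 K/W
  R_common brick = L/(kA) = 0.224/(0.648·22.2) = 0.01557 K/W
ΣR = 0.02043 + 0.01557 = 0.03600 K/W
Q = ΔT/ΣR = (293.4 K − 263.05 K)/0.03600 = 843 W

Q = 843 W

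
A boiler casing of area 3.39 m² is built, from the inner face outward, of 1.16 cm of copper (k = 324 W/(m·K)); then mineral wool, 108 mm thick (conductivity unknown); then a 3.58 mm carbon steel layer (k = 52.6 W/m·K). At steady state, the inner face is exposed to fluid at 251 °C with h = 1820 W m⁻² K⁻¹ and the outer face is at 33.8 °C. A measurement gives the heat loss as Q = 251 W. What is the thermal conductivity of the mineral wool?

ΣR = ΔT/Q = |251 − 33.8|/251 = 0.8653 K/W
Known resistances:
  R_conv,in = 1/(hA) = 1/(1820·3.39) = 1.621×10^-4 K/W
  R_copper = L/(kA) = 0.0116/(324·3.39) = 1.056×10^-5 K/W
  R_carbon steel = L/(kA) = 0.00358/(52.6·3.39) = 2.008×10^-5 K/W
R_mineral wool = ΣR − ΣR_known = 0.8653 − 1.927×10^-4 = 0.8651 K/W
L/(kA) = 0.8651 ⇒ k = 0.108/(0.8651·3.39) = 0.0368 W/m·K

k = 0.0368 W/m·K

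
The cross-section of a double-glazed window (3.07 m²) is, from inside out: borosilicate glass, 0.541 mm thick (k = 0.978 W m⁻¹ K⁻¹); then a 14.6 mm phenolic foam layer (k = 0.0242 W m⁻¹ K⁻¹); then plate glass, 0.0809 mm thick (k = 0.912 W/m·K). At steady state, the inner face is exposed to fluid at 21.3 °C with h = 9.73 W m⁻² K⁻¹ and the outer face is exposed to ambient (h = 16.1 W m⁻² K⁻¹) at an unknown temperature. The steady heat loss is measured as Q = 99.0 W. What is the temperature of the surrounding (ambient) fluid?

T_out = -3.49 °C

Sum the resistances:
  R_conv,in = 1/(hA) = 1/(9.73·3.07) = 0.03348 K/W
  R_borosilicate glass = L/(kA) = 5.41×10^-4/(0.978·3.07) = 1.802×10^-4 K/W
  R_phenolic foam = L/(kA) = 0.0146/(0.0242·3.07) = 0.1965 K/W
  R_plate glass = L/(kA) = 8.09×10^-5/(0.912·3.07) = 2.889×10^-5 K/W
  R_conv,out = 1/(hA) = 1/(16.1·3.07) = 0.02023 K/W
ΣR = 0.2504 K/W
ΔT = Q·ΣR = 99.0 × 0.2504 = 24.79 K
Heat flows outward, so T_out = T_in − ΔT = 21.3 − 24.79 = -3.49 °C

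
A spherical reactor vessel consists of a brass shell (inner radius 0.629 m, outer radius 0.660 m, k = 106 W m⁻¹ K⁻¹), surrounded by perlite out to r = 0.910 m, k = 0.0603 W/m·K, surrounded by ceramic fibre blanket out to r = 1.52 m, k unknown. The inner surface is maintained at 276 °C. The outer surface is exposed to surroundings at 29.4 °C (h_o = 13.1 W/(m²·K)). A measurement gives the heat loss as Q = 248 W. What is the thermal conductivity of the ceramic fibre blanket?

ΣR = ΔT/Q = |276 − 29.4|/248 = 0.9944 K/W
Known resistances:
  R_brass = (1/0.629 − 1/0.660)/(4πk) = 0.07467/(4π·106) = 5.606×10^-5 K/W
  R_perlite = (1/0.660 − 1/0.910)/(4πk) = 0.4163/(4π·0.0603) = 0.5493 K/W
  R_conv,out = 1/(4πr²h) = 1/(4π·1.52²·13.1) = 0.002629 K/W
R_ceramic fibre blanket = ΣR − ΣR_known = 0.9944 − 0.5520 = 0.4424 K/W
(1/r₁−1/r₂)/(4πk) = 0.4424 ⇒ k = 0.4410/(4π·0.4424) = 0.0793 W/m·K

k = 0.0793 W/m·K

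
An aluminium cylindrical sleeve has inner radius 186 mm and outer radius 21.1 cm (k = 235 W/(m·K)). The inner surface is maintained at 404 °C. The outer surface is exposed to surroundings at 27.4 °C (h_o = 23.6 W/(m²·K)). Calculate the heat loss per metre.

Series thermal resistances, inner to outer:
  R'_aluminium = ln(0.211/0.186)/(2πk) = 0.1261/(2π·235) = 8.541×10^-5 m·K/W
  R'_conv,out = 1/(2πr h) = 1/(2π·0.211·23.6) = 0.03196 m·K/W
ΣR = 8.541×10^-5 + 0.03196 = 0.03205 m·K/W
Q' = ΔT/ΣR = (404 °C − 27.4 °C)/0.03205 = 11800 W/m

Q' = 11.8 kW/m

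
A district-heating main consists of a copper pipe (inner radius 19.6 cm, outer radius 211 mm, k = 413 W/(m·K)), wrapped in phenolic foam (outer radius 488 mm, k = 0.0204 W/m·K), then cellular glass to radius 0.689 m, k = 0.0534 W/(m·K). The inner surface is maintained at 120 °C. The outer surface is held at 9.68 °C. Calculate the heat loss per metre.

Q' = 14.6 W/m

Resistance network (inner→outer):
  R'_copper = ln(0.211/0.196)/(2πk) = 0.07374/(2π·413) = 2.842×10^-5 m·K/W
  R'_phenolic foam = ln(0.488/0.211)/(2πk) = 0.8385/(2π·0.0204) = 6.541 m·K/W
  R'_cellular glass = ln(0.689/0.488)/(2πk) = 0.3449/(2π·0.0534) = 1.028 m·K/W
ΣR = 2.842×10^-5 + 6.541 + 1.028 = 7.569 m·K/W
Q' = ΔT/ΣR = (120 °C − 9.68 °C)/7.569 = 14.6 W/m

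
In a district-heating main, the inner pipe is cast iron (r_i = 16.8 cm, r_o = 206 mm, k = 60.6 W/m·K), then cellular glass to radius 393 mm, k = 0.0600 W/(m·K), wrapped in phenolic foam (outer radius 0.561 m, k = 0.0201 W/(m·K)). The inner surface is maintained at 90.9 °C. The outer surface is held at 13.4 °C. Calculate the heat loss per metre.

Q' = 17.1 W/m

Treat each layer as a resistance in series:
  R'_cast iron = ln(0.206/0.168)/(2πk) = 0.2039/(2π·60.6) = 5.355×10^-4 m·K/W
  R'_cellular glass = ln(0.393/0.206)/(2πk) = 0.6459/(2π·0.0600) = 1.713 m·K/W
  R'_phenolic foam = ln(0.561/0.393)/(2πk) = 0.3559/(2π·0.0201) = 2.818 m·K/W
ΣR = 5.355×10^-4 + 1.713 + 2.818 = 4.532 m·K/W
Q' = ΔT/ΣR = (90.9 °C − 13.4 °C)/4.532 = 17.1 W/m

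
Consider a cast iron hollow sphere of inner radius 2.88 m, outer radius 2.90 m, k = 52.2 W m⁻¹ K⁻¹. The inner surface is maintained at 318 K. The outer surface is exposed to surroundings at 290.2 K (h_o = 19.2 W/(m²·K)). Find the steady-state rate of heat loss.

Treat each layer as a resistance in series:
  R_cast iron = (1/2.88 − 1/2.90)/(4πk) = 0.002395/(4π·52.2) = 3.651×10^-6 K/W
  R_conv,out = 1/(4πr²h) = 1/(4π·2.90²·19.2) = 4.928×10^-4 K/W
ΣR = 3.651×10^-6 + 4.928×10^-4 = 4.965×10^-4 K/W
Q = ΔT/ΣR = (318 K − 290.2 K)/4.965×10^-4 = 56000 W

Q = 56.0 kW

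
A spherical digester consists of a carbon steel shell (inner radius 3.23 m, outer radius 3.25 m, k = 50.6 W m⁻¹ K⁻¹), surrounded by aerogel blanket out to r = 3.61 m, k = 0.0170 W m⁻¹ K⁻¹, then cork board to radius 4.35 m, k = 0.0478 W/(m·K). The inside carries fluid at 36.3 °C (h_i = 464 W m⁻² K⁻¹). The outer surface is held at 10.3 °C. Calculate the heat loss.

Q = 117 W

Treat each layer as a resistance in series:
  R_conv,in = 1/(4πr²h) = 1/(4π·3.23²·464) = 1.644×10^-5 K/W
  R_carbon steel = (1/3.23 − 1/3.25)/(4πk) = 0.001905/(4π·50.6) = 2.996×10^-6 K/W
  R_aerogel blanket = (1/3.25 − 1/3.61)/(4πk) = 0.03068/(4π·0.0170) = 0.1436 K/W
  R_cork board = (1/3.61 − 1/4.35)/(4πk) = 0.04712/(4π·0.0478) = 0.07845 K/W
ΣR = 1.644×10^-5 + 2.996×10^-6 + 0.1436 + 0.07845 = 0.2221 K/W
Q = ΔT/ΣR = (36.3 °C − 10.3 °C)/0.2221 = 117 W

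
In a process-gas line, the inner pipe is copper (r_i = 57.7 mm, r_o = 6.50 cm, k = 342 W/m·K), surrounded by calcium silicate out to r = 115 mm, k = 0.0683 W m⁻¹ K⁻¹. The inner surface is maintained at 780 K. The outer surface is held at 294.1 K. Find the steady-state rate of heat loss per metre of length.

Series thermal resistances, inner to outer:
  R'_copper = ln(0.0650/0.0577)/(2πk) = 0.1191/(2π·342) = 5.544×10^-5 m·K/W
  R'_calcium silicate = ln(0.115/0.0650)/(2πk) = 0.5705/(2π·0.0683) = 1.330 m·K/W
ΣR = 5.544×10^-5 + 1.330 = 1.330 m·K/W
Q' = ΔT/ΣR = (780 K − 294.1 K)/1.330 = 365 W/m

Q' = 365 W/m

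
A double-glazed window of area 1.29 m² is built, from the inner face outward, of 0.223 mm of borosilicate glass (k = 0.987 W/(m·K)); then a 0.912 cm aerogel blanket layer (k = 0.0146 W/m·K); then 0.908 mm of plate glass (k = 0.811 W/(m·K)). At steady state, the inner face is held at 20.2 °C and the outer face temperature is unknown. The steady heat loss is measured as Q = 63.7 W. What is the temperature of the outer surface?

Sum the resistances:
  R_borosilicate glass = L/(kA) = 2.23×10^-4/(0.987·1.29) = 1.751×10^-4 K/W
  R_aerogel blanket = L/(kA) = 0.00912/(0.0146·1.29) = 0.4842 K/W
  R_plate glass = L/(kA) = 9.08×10^-4/(0.811·1.29) = 8.679×10^-4 K/W
ΣR = 0.4853 K/W
ΔT = Q·ΣR = 63.7 × 0.4853 = 30.91 K
Heat flows outward, so T_out = T_in − ΔT = 20.2 − 30.91 = -10.7 °C

T_out = -10.7 °C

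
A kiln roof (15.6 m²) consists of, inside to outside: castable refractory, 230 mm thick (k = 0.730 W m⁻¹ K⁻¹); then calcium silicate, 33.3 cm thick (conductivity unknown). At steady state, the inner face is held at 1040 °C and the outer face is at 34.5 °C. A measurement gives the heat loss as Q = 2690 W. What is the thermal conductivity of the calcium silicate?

k = 0.0604 W/m·K

ΣR = ΔT/Q = |1040 − 34.5|/2690 = 0.3738 K/W
Known resistances:
  R_castable refractory = L/(kA) = 0.230/(0.730·15.6) = 0.02020 K/W
R_calcium silicate = ΣR − ΣR_known = 0.3738 − 0.02020 = 0.3536 K/W
L/(kA) = 0.3536 ⇒ k = 0.333/(0.3536·15.6) = 0.0604 W/m·K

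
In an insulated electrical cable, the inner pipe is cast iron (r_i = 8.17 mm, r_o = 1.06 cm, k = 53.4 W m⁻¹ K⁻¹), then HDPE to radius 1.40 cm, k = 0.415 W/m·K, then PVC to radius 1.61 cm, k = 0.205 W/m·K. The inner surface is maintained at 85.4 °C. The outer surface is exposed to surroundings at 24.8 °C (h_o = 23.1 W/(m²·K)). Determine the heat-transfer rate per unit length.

Q' = 94.1 W/m

Series thermal resistances, inner to outer:
  R'_cast iron = ln(0.0106/0.00817)/(2πk) = 0.2604/(2π·53.4) = 7.761×10^-4 m·K/W
  R'_HDPE = ln(0.0140/0.0106)/(2πk) = 0.2782/(2π·0.415) = 0.1067 m·K/W
  R'_PVC = ln(0.0161/0.0140)/(2πk) = 0.1398/(2π·0.205) = 0.1085 m·K/W
  R'_conv,out = 1/(2πr h) = 1/(2π·0.0161·23.1) = 0.4279 m·K/W
ΣR = 7.761×10^-4 + 0.1067 + 0.1085 + 0.4279 = 0.6439 m·K/W
Q' = ΔT/ΣR = (85.4 °C − 24.8 °C)/0.6439 = 94.1 W/m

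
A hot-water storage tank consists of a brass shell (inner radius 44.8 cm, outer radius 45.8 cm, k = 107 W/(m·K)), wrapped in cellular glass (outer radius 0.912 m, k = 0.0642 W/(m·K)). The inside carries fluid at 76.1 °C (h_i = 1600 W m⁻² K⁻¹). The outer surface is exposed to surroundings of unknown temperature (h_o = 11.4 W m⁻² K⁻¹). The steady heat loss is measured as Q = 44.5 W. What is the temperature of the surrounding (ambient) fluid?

T_out = 15.8 °C

Series resistances:
  R_conv,in = 1/(4πr²h) = 1/(4π·0.448²·1600) = 2.478×10^-4 K/W
  R_brass = (1/0.448 − 1/0.458)/(4πk) = 0.04874/(4π·107) = 3.625×10^-5 K/W
  R_cellular glass = (1/0.458 − 1/0.912)/(4πk) = 1.087/(4π·0.0642) = 1.347 K/W
  R_conv,out = 1/(4πr²h) = 1/(4π·0.912²·11.4) = 0.008393 K/W
ΣR = 1.356 K/W
ΔT = Q·ΣR = 44.5 × 1.356 = 60.34 K
Heat flows outward, so T_out = T_in − ΔT = 76.1 − 60.34 = 15.8 °C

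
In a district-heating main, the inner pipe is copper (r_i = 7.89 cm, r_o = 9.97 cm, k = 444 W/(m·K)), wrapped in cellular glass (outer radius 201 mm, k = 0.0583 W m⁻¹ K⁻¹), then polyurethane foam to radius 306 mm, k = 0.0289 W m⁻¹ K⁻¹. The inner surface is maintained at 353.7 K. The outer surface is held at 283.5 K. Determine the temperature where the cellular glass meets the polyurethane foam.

Treat each layer as a resistance in series:
  R'_copper = ln(0.0997/0.0789)/(2πk) = 0.2340/(2π·444) = 8.387×10^-5 m·K/W
  R'_cellular glass = ln(0.201/0.0997)/(2πk) = 0.7011/(2π·0.0583) = 1.914 m·K/W
  R'_polyurethane foam = ln(0.306/0.201)/(2πk) = 0.4203/(2π·0.0289) = 2.315 m·K/W
ΣR = 8.387×10^-5 + 1.914 + 2.315 = 4.229 m·K/W
Q' = ΔT/ΣR = (353.7 K − 283.5 K)/4.229 = 16.60 W/m
From the inner boundary to the cellular glass/polyurethane foam interface, ΣR_partial = 1.914 m·K/W.
T_interface = T_in − Q'·ΣR_partial = 353.7 K − (16.60)(1.914) = 321.9 K

T = 321.9 K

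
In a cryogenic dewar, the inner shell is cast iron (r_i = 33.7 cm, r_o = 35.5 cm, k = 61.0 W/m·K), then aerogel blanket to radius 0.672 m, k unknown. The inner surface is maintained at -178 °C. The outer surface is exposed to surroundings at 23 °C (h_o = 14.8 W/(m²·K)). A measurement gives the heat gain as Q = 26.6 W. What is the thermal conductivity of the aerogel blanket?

k = 0.0140 W/m·K

ΣR = ΔT/Q = |-178 − 23|/26.6 = 7.556 K/W
Known resistances:
  R_cast iron = (1/0.337 − 1/0.355)/(4πk) = 0.1505/(4π·61.0) = 1.963×10^-4 K/W
  R_conv,out = 1/(4πr²h) = 1/(4π·0.672²·14.8) = 0.01191 K/W
R_aerogel blanket = ΣR − ΣR_known = 7.556 − 0.01211 = 7.544 K/W
(1/r₁−1/r₂)/(4πk) = 7.544 ⇒ k = 1.329/(4π·7.544) = 0.0140 W/m·K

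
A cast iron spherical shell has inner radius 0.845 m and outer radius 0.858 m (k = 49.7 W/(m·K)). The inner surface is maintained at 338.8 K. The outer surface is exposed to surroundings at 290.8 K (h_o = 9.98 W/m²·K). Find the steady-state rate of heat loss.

Q = 4.42 kW

Series thermal resistances, inner to outer:
  R_cast iron = (1/0.845 − 1/0.858)/(4πk) = 0.01793/(4π·49.7) = 2.871×10^-5 K/W
  R_conv,out = 1/(4πr²h) = 1/(4π·0.858²·9.98) = 0.01083 K/W
ΣR = 2.871×10^-5 + 0.01083 = 0.01086 K/W
Q = ΔT/ΣR = (338.8 K − 290.8 K)/0.01086 = 4420 W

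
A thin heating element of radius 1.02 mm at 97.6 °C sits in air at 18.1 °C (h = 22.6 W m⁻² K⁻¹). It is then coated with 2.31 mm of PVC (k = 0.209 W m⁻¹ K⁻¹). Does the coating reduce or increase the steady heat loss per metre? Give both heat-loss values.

Critical radius for a cylinder: r_cr = k/h = 0.00925 m = 0.925 cm.
Outer radius after coating: r₂ = 0.00102 + 0.00231 = 0.00333 m.
Since r₁ < r_cr and r₂ ≤ r_cr, the coating moves toward the maximum at r_cr — heat loss rises.
Bare: R = 1/(2πr₁h) = 6.904 m·K/W; Q = 79.5/6.904 = 11.5 W/m.
Coated: R = R_cond + R_conv = 3.016 m·K/W; Q = 79.5/3.016 = 26.4 W/m.

increases: 11.5 → 26.4 W/m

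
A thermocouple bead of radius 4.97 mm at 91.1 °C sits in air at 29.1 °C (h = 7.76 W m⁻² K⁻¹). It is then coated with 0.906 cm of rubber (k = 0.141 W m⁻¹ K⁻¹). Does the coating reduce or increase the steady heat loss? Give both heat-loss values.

Critical radius for a sphere: r_cr = 2k/h = 0.0363 m = 3.63 cm.
Outer radius after coating: r₂ = 0.00497 + 0.00906 = 0.01403 m.
Since r₁ < r_cr and r₂ ≤ r_cr, the coating moves toward the maximum at r_cr — heat loss rises.
Bare: R = 1/(4πr₁²h) = 415.2 K/W; Q = 62/415.2 = 0.149 W.
Coated: R = R_cond + R_conv = 125.4 K/W; Q = 62/125.4 = 0.494 W.

increases: 0.149 → 0.494 W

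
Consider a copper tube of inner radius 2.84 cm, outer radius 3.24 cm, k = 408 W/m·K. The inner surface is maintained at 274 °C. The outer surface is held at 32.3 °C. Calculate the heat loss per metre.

Q' = 2πk·ΔT/ln(r₂/r₁) = 2π × 408 × 241.7 / ln(0.0324/0.0284) = 4.70×10^6 W/m

Q' = 4.70×10^6 W/m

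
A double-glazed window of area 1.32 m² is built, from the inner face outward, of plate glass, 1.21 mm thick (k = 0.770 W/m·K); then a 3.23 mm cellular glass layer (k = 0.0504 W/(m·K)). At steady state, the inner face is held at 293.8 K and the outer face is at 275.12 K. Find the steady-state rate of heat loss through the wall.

Series thermal resistances, inner to outer:
  R_plate glass = L/(kA) = 0.00121/(0.770·1.32) = 0.001190 K/W
  R_cellular glass = L/(kA) = 0.00323/(0.0504·1.32) = 0.04855 K/W
ΣR = 0.001190 + 0.04855 = 0.04974 K/W
Q = ΔT/ΣR = (293.8 K − 275.12 K)/0.04974 = 376 W

Q = 376 W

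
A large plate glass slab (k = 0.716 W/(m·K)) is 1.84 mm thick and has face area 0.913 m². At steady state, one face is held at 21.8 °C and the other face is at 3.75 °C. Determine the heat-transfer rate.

Q = 6410 W

Q = kA·ΔT/L = 0.716 × 0.913 × |21.8 °C − 3.75 °C| / 0.00184 = 6410 W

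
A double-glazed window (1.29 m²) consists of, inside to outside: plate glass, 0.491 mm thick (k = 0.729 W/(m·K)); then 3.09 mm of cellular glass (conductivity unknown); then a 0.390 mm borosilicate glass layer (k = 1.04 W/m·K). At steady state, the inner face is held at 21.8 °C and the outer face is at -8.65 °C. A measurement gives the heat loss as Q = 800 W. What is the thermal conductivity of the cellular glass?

ΣR = ΔT/Q = |21.8 − -8.65|/800 = 0.03806 K/W
Known resistances:
  R_plate glass = L/(kA) = 4.91×10^-4/(0.729·1.29) = 5.221×10^-4 K/W
  R_borosilicate glass = L/(kA) = 3.90×10^-4/(1.04·1.29) = 2.907×10^-4 K/W
R_cellular glass = ΣR − ΣR_known = 0.03806 − 8.128×10^-4 = 0.03725 K/W
L/(kA) = 0.03725 ⇒ k = 0.00309/(0.03725·1.29) = 0.0643 W/m·K

k = 0.0643 W/m·K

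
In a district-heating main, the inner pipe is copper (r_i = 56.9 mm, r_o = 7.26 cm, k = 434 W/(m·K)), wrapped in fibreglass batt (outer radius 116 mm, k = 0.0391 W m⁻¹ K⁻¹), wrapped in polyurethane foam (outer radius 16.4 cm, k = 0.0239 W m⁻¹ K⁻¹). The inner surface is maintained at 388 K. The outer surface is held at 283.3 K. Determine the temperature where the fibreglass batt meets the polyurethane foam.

Resistance network (inner→outer):
  R'_copper = ln(0.0726/0.0569)/(2πk) = 0.2437/(2π·434) = 8.936×10^-5 m·K/W
  R'_fibreglass batt = ln(0.116/0.0726)/(2πk) = 0.4686/(2π·0.0391) = 1.908 m·K/W
  R'_polyurethane foam = ln(0.164/0.116)/(2πk) = 0.3463/(2π·0.0239) = 2.306 m·K/W
ΣR = 8.936×10^-5 + 1.908 + 2.306 = 4.214 m·K/W
Q' = ΔT/ΣR = (388 K − 283.3 K)/4.214 = 24.85 W/m
From the inner boundary to the fibreglass batt/polyurethane foam interface, ΣR_partial = 1.908 m·K/W.
T_interface = T_in − Q'·ΣR_partial = 388 K − (24.85)(1.908) = 340.6 K

T = 340.6 K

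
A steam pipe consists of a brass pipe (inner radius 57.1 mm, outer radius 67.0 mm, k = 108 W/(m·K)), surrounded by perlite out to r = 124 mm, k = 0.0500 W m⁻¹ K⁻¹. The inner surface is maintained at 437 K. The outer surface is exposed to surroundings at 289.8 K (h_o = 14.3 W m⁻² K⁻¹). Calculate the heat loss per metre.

Resistance network (inner→outer):
  R'_brass = ln(0.0670/0.0571)/(2πk) = 0.1599/(2π·108) = 2.356×10^-4 m·K/W
  R'_perlite = ln(0.124/0.0670)/(2πk) = 0.6156/(2π·0.0500) = 1.959 m·K/W
  R'_conv,out = 1/(2πr h) = 1/(2π·0.124·14.3) = 0.08976 m·K/W
ΣR = 2.356×10^-4 + 1.959 + 0.08976 = 2.049 m·K/W
Q' = ΔT/ΣR = (437 K − 289.8 K)/2.049 = 71.8 W/m

Q' = 71.8 W/m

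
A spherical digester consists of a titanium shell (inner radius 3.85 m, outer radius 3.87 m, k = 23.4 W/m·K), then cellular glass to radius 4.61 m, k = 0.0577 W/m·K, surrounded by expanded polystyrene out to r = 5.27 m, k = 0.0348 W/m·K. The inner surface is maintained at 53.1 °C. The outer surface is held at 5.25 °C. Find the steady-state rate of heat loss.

Series thermal resistances, inner to outer:
  R_titanium = (1/3.85 − 1/3.87)/(4πk) = 0.001342/(4π·23.4) = 4.565×10^-6 K/W
  R_cellular glass = (1/3.87 − 1/4.61)/(4πk) = 0.04148/(4π·0.0577) = 0.05721 K/W
  R_expanded polystyrene = (1/4.61 − 1/5.27)/(4πk) = 0.02717/(4π·0.0348) = 0.06212 K/W
ΣR = 4.565×10^-6 + 0.05721 + 0.06212 = 0.1193 K/W
Q = ΔT/ΣR = (53.1 °C − 5.25 °C)/0.1193 = 401 W

Q = 401 W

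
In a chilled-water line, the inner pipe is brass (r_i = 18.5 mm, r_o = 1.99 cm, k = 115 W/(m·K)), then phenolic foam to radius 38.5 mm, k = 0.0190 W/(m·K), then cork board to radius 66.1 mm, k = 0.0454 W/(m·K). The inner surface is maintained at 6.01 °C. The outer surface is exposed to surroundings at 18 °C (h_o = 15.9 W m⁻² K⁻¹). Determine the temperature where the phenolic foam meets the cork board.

Resistance network (inner→outer):
  R'_brass = ln(0.0199/0.0185)/(2πk) = 0.07295/(2π·115) = 1.010×10^-4 m·K/W
  R'_phenolic foam = ln(0.0385/0.0199)/(2πk) = 0.6599/(2π·0.0190) = 5.528 m·K/W
  R'_cork board = ln(0.0661/0.0385)/(2πk) = 0.5405/(2π·0.0454) = 1.895 m·K/W
  R'_conv,out = 1/(2πr h) = 1/(2π·0.0661·15.9) = 0.1514 m·K/W
ΣR = 1.010×10^-4 + 5.528 + 1.895 + 0.1514 = 7.575 m·K/W
Q' = ΔT/ΣR = (6.01 °C − 18 °C)/7.575 = -1.583 W/m
From the inner boundary to the phenolic foam/cork board interface, ΣR_partial = 5.528 m·K/W.
T_interface = T_in − Q'·ΣR_partial = 6.01 °C − (-1.583)(5.528) = 14.8 °C

T = 14.8 °C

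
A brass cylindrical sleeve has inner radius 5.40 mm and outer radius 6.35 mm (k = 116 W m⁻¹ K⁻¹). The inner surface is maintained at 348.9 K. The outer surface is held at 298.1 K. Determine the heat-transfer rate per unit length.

Q' = 228 kW/m

Q' = 2πk·ΔT/ln(r₂/r₁) = 2π × 116 × 50.8 / ln(0.00635/0.00540) = 2.28×10^5 W/m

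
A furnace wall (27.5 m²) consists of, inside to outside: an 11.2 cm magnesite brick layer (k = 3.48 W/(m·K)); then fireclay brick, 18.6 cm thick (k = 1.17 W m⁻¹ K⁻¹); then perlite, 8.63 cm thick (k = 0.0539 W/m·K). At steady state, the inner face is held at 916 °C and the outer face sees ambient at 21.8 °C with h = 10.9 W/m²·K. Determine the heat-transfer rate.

Q = 13.1 kW

Resistance network (inner→outer):
  R_magnesite brick = L/(kA) = 0.112/(3.48·27.5) = 0.001170 K/W
  R_fireclay brick = L/(kA) = 0.186/(1.17·27.5) = 0.005781 K/W
  R_perlite = L/(kA) = 0.0863/(0.0539·27.5) = 0.05822 K/W
  R_conv,out = 1/(hA) = 1/(10.9·27.5) = 0.003336 K/W
ΣR = 0.001170 + 0.005781 + 0.05822 + 0.003336 = 0.06851 K/W
Q = ΔT/ΣR = (916 °C − 21.8 °C)/0.06851 = 13100 W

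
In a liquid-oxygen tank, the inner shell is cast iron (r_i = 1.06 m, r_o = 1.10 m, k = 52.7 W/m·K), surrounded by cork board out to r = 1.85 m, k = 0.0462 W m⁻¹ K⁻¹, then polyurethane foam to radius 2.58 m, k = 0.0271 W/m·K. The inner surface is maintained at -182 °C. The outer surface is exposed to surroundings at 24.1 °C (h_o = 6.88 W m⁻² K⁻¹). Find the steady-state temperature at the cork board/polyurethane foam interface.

Treat each layer as a resistance in series:
  R_cast iron = (1/1.06 − 1/1.10)/(4πk) = 0.03431/(4π·52.7) = 5.180×10^-5 K/W
  R_cork board = (1/1.10 − 1/1.85)/(4πk) = 0.3686/(4π·0.0462) = 0.6348 K/W
  R_polyurethane foam = (1/1.85 − 1/2.58)/(4πk) = 0.1529/(4π·0.0271) = 0.4491 K/W
  R_conv,out = 1/(4πr²h) = 1/(4π·2.58²·6.88) = 0.001738 K/W
ΣR = 5.180×10^-5 + 0.6348 + 0.4491 + 0.001738 = 1.086 K/W
Q = ΔT/ΣR = (-182 °C − 24.1 °C)/1.086 = -189.8 W
From the inner boundary to the cork board/polyurethane foam interface, ΣR_partial = 0.6349 K/W.
T_interface = T_in − Q·ΣR_partial = -182 °C − (-189.8)(0.6349) = -61.5 °C

T = -61.5 °C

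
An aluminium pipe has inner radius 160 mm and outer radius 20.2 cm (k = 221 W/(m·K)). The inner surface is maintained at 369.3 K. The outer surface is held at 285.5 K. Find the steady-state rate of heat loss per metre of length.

Q' = 4.99×10^5 W/m

Q' = 2πk·ΔT/ln(r₂/r₁) = 2π × 221 × 83.8 / ln(0.202/0.160) = 4.99×10^5 W/m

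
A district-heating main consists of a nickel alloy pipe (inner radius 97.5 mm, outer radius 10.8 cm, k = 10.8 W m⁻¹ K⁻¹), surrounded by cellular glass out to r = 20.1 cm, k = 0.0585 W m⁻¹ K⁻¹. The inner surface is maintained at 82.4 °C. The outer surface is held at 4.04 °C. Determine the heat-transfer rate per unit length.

Resistance network (inner→outer):
  R'_nickel alloy = ln(0.108/0.0975)/(2πk) = 0.1023/(2π·10.8) = 0.001507 m·K/W
  R'_cellular glass = ln(0.201/0.108)/(2πk) = 0.6212/(2π·0.0585) = 1.690 m·K/W
ΣR = 0.001507 + 1.690 = 1.692 m·K/W
Q' = ΔT/ΣR = (82.4 °C − 4.04 °C)/1.692 = 46.3 W/m

Q' = 46.3 W/m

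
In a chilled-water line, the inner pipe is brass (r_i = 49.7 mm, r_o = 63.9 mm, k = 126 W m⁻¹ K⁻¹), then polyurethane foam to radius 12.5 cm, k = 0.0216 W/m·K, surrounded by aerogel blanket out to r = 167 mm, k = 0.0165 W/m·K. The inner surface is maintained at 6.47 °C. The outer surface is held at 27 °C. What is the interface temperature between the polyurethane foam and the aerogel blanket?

T = 19.6 °C

Series thermal resistances, inner to outer:
  R'_brass = ln(0.0639/0.0497)/(2πk) = 0.2513/(2π·126) = 3.174×10^-4 m·K/W
  R'_polyurethane foam = ln(0.125/0.0639)/(2πk) = 0.6710/(2π·0.0216) = 4.944 m·K/W
  R'_aerogel blanket = ln(0.167/0.125)/(2πk) = 0.2897/(2π·0.0165) = 2.794 m·K/W
ΣR = 3.174×10^-4 + 4.944 + 2.794 = 7.738 m·K/W
Q' = ΔT/ΣR = (6.47 °C − 27 °C)/7.738 = -2.653 W/m
From the inner boundary to the polyurethane foam/aerogel blanket interface, ΣR_partial = 4.944 m·K/W.
T_interface = T_in − Q'·ΣR_partial = 6.47 °C − (-2.653)(4.944) = 19.6 °C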